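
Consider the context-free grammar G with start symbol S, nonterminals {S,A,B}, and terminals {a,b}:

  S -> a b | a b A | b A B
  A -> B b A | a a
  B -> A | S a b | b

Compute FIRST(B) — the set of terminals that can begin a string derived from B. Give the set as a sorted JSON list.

Compute FIRST by fixpoint:
[1]
  A via A→a a: +{a}
  B via B→A: +{a}
  B via B→b: +{b}
  S via S→a b: +{a}
  S via S→b A B: +{b}
  FIRST(S)={a,b}  FIRST(A)={a}  FIRST(B)={a,b}
[2]
  A via A→B b A: +{b}
  FIRST(S)={a,b}  FIRST(A)={a,b}  FIRST(B)={a,b}
[3] (stable)
  FIRST(S)={a,b}  FIRST(A)={a,b}  FIRST(B)={a,b}

FIRST(B) = ["a", "b"]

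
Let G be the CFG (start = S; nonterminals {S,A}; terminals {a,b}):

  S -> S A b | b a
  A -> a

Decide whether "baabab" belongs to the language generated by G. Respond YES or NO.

CNF form of G:
  S -> S X2 | T0 T1
  A -> a
  T0 -> b
  T1 -> a
  X2 -> A T0

Fill CYK table bottom-up:
  cell(0,0) b: {T0}  orig:{}
  cell(1,1) a: {A,T1}  orig:{A}
  cell(2,2) a: {A,T1}  orig:{A}
  cell(3,3) b: {T0}  orig:{}
  cell(4,4) a: {A,T1}  orig:{A}
  cell(5,5) b: {T0}  orig:{}
  cell(0,1) ba: {S}
  cell(1,2) aa: ∅
  cell(2,3) ab: {X2}  orig:{}
  cell(3,4) ba: {S}
  cell(4,5) ab: {X2}  orig:{}
  cell(0,2) baa: ∅
  cell(1,3) aab: ∅
  cell(2,4) aba: ∅
  cell(3,5) bab: ∅
  cell(0,3) baab: {S}
  cell(1,4) aaba: ∅
  cell(2,5) abab: ∅
  cell(0,4) baaba: ∅
  cell(1,5) aabab: ∅
  cell(0,5) baabab: {S}

S ∈ T[0,5] ⇒ YES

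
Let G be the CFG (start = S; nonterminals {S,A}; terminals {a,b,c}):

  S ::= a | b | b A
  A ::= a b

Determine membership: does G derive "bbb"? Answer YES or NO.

Convert to CNF:
  S -> T1 A | a | b
  A -> T0 T1
  T0 -> a
  T1 -> b

CYK fill:
  cell(0,0) b: {S,T1}  orig:{S}
  cell(1,1) b: {S,T1}  orig:{S}
  cell(2,2) b: {S,T1}  orig:{S}
  cell(0,1) bb: ∅
  cell(1,2) bb: ∅
  cell(0,2) bbb: ∅

S ∉ T[0,2] ⇒ NO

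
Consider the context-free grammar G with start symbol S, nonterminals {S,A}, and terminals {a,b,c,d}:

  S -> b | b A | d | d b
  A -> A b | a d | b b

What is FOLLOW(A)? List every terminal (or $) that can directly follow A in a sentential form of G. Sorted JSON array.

FIRST iteration:
pass 1:
  A via A→a d: +{a}
  A via A→b b: +{b}
  S via S→b: +{b}
  S via S→d: +{d}
  FIRST[S]={b,d}  FIRST[A]={a,b}
pass 2: — fixpoint
  FIRST[S]={b,d}  FIRST[A]={a,b}

Compute FOLLOW by fixpoint:
FOLLOW(S) := {$}
round 1:
  A→A b: FOLLOW(A) ⊇ FIRST(b) = {b}; new: +{b}
  S→b A: FOLLOW(A) ⊇ FOLLOW(S) ⊇ {$}; new: +{$}
  FOLLOW(S)={$}  FOLLOW(A)={$,b}
round 2: — fixpoint
  FOLLOW(S)={$}  FOLLOW(A)={$,b}

FOLLOW(A) = ["$", "b"]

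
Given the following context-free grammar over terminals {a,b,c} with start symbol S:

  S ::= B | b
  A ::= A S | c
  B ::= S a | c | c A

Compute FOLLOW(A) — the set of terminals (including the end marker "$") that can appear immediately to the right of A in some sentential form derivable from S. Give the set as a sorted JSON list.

FIRST iteration:
iter 1:
  A via A→c: +{c}
  B via B→c: +{c}
  S via S→B: +{c}
  S via S→b: +{b}
  FIRST[S]={b,c}  FIRST[A]={c}  FIRST[B]={c}
iter 2:
  B via B→S a: +{b}
  FIRST[S]={b,c}  FIRST[A]={c}  FIRST[B]={b,c}
iter 3: (no change)
  FIRST[S]={b,c}  FIRST[A]={c}  FIRST[B]={b,c}

FOLLOW iteration:
FOLLOW(S) := {$}
pass 1:
  A→A S: FOLLOW(A) ⊇ FIRST(S) = {b,c}; new: +{b,c}
  A→A S: FOLLOW(S) ⊇ FOLLOW(A) ⊇ {b,c}; new: +{b,c}
  B→S a: FOLLOW(S) ⊇ FIRST(a) = {a}; new: +{a}
  S→B: FOLLOW(B) ⊇ FOLLOW(S) ⊇ {$,a,b,c}; new: +{$,a,b,c}
  FOLLOW(S)={$,a,b,c}  FOLLOW(A)={b,c}  FOLLOW(B)={$,a,b,c}
pass 2:
  B→c A: FOLLOW(A) ⊇ FOLLOW(B) ⊇ {$,a,b,c}; new: +{$,a}
  FOLLOW(S)={$,a,b,c}  FOLLOW(A)={$,a,b,c}  FOLLOW(B)={$,a,b,c}
pass 3: (stable)
  FOLLOW(S)={$,a,b,c}  FOLLOW(A)={$,a,b,c}  FOLLOW(B)={$,a,b,c}

FOLLOW(A) = ["$", "a", "b", "c"]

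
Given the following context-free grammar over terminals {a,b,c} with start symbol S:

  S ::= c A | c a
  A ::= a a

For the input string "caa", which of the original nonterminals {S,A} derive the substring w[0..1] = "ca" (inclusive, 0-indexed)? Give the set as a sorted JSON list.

CNF form of G:
  S -> T1 A | T1 T0
  A -> T0 T0
  T0 -> a
  T1 -> c

CYK table (by increasing span), restricted to cells inside w[0..1]:
  T[0,0] 'c' = {T1}  orig:{}
  T[1,1] 'a' = {T0}  orig:{}
  T[0,1] 'ca' = {S}

Original NTs in T[0,1] deriving "ca": ["S"]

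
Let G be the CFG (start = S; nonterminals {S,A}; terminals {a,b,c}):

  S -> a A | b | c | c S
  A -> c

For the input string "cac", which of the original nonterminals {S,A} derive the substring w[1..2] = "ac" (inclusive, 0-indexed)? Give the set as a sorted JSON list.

Convert to CNF:
  S -> T0 A | T1 S | b | c
  A -> c
  T0 -> a
  T1 -> c

Fill CYK table bottom-up, restricted to cells inside w[1..2]:
  T[1,1] 'a' = {T0}  orig:{}
  T[2,2] 'c' = {A,S,T1}  orig:{A,S}
  T[1,2] 'ac' = {S}

Original NTs in T[1,2] deriving "ac": ["S"]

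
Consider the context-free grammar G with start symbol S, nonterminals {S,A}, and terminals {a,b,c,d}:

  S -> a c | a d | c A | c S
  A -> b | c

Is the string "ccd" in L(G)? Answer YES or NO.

CNF form of G:
  S -> T0 T1 | T0 T2 | T1 A | T1 S
  A -> b | c
  T0 -> a
  T1 -> c
  T2 -> d

Fill CYK table bottom-up:
  cell(0,0) c: {A,T1}  orig:{A}
  cell(1,1) c: {A,T1}  orig:{A}
  cell(2,2) d: {T2}  orig:{}
  cell(0,1) cc: {S}
  cell(1,2) cd: ∅
  cell(0,2) ccd: ∅

S ∉ T[0,2] ⇒ NO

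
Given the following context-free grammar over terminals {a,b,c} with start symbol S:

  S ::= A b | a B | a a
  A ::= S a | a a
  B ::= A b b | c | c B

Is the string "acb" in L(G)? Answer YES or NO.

CNF form of G:
  S -> A T1 | T0 B | T0 T0
  A -> S T0 | T0 T0
  B -> A X3 | T2 B | c
  T0 -> a
  T1 -> b
  T2 -> c
  X3 -> T1 T1

CYK fill:
  T[0,0] 'a' = {T0}  orig:{}
  T[1,1] 'c' = {B,T2}  orig:{B}
  T[2,2] 'b' = {T1}  orig:{}
  T[0,1] 'ac' = {S}
  T[1,2] 'cb' = ∅
  T[0,2] 'acb' = ∅

S ∉ T[0,2] ⇒ NO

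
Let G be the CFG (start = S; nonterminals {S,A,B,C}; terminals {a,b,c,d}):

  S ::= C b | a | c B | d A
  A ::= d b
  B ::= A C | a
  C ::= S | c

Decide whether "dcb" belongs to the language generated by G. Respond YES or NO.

Convert to CNF:
  S -> C T1 | T0 A | T2 B | a
  A -> T0 T1
  B -> A C | a
  C -> C T1 | T0 A | T2 B | a | c
  T0 -> d
  T1 -> b
  T2 -> c

CYK fill:
  T[0,0] 'd' = {T0}  orig:{}
  T[1,1] 'c' = {C,T2}  orig:{C}
  T[2,2] 'b' = {T1}  orig:{}
  T[0,1] 'dc' = ∅
  T[1,2] 'cb' = {C,S}
  T[0,2] 'dcb' = ∅

S ∉ T[0,2] ⇒ NO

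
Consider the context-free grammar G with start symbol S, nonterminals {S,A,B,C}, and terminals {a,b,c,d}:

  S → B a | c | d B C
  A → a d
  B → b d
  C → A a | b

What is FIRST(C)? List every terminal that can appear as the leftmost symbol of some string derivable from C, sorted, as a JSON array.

Compute FIRST by fixpoint:
iter 1:
  A via A→a d: +{a}
  B via B→b d: +{b}
  C via C→A a: +{a}
  C via C→b: +{b}
  S via S→B a: +{b}
  S via S→c: +{c}
  S via S→d B C: +{d}
  S: {b,c,d}  A: {a}  B: {b}  C: {a,b}
iter 2: done
  S: {b,c,d}  A: {a}  B: {b}  C: {a,b}

FIRST(C) = ["a", "b"]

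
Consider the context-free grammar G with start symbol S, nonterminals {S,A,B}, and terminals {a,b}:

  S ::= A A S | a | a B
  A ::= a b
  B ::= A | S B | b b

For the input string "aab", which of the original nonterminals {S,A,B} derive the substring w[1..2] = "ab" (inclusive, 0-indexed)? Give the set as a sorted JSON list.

Convert to CNF:
  S -> A X2 | T0 B | a
  A -> T0 T1
  B -> S B | T0 T1 | T1 T1
  T0 -> a
  T1 -> b
  X2 -> A S

CYK table (by increasing span) — only the sub-triangle for w[1..2]:
  cell(1,1) a: {S,T0}  orig:{S}
  cell(2,2) b: {T1}  orig:{}
  cell(1,2) ab: {A,B}

Original NTs in T[1,2] deriving "ab": ["A", "B"]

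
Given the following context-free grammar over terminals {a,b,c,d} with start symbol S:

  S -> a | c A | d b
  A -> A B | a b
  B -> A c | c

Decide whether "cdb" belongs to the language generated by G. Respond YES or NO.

Convert to CNF:
  S -> T2 A | T3 T1 | a
  A -> A B | T0 T1
  B -> A T2 | c
  T0 -> a
  T1 -> b
  T2 -> c
  T3 -> d

CYK fill:
  cell(0,0) c: {B,T2}  orig:{B}
  cell(1,1) d: {T3}  orig:{}
  cell(2,2) b: {T1}  orig:{}
  cell(0,1) cd: ∅
  cell(1,2) db: {S}
  cell(0,2) cdb: ∅

S ∉ T[0,2] ⇒ NO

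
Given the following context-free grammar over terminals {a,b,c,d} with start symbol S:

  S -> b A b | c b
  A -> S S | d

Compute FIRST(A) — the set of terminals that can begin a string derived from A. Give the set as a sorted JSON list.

FIRST sets, iterate to fixpoint:
pass 1:
  A via A→d: +{d}
  S via S→b A b: +{b}
  S via S→c b: +{c}
  FIRST[S]={b,c}  FIRST[A]={d}
pass 2:
  A via A→S S: +{b,c}
  FIRST[S]={b,c}  FIRST[A]={b,c,d}
pass 3: — fixpoint
  FIRST[S]={b,c}  FIRST[A]={b,c,d}

FIRST(A) = ["b", "c", "d"]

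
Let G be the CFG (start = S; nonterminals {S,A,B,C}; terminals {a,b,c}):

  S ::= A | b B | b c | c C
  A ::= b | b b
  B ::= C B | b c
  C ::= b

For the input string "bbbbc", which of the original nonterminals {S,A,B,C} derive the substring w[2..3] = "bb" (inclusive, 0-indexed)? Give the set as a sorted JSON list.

Convert to CNF:
  S -> T0 B | T0 T0 | T0 T1 | T1 C | b
  A -> T0 T0 | b
  B -> C B | T0 T1
  C -> b
  T0 -> b
  T1 -> c

CYK fill — only the sub-triangle for w[2..3]:
  T[2,2] 'b' = {A,C,S,T0}  orig:{A,C,S}
  T[3,3] 'b' = {A,C,S,T0}  orig:{A,C,S}
  T[2,3] 'bb' = {A,S}

Original NTs in T[2,3] deriving "bb": ["A", "S"]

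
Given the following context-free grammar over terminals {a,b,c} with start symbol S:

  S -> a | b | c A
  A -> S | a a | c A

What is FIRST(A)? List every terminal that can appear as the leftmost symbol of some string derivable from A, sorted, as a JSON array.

FIRST sets, iterate to fixpoint:
round 1:
  A via A→a a: +{a}
  A via A→c A: +{c}
  S via S→a: +{a}
  S via S→b: +{b}
  S via S→c A: +{c}
  FIRST(S)={a,b,c}  FIRST(A)={a,c}
round 2:
  A via A→S: +{b}
  FIRST(S)={a,b,c}  FIRST(A)={a,b,c}
round 3: — fixpoint
  FIRST(S)={a,b,c}  FIRST(A)={a,b,c}

FIRST(A) = ["a", "b", "c"]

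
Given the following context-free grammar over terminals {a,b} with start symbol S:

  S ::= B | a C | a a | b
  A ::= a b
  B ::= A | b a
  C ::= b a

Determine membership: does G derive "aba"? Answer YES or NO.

CNF form of G:
  S -> T0 C | T0 T0 | T0 T1 | T1 T0 | b
  A -> T0 T1
  B -> T0 T1 | T1 T0
  C -> T1 T0
  T0 -> a
  T1 -> b

CYK fill:
  [0..0]={T0}  "a"  orig:{}
  [1..1]={S,T1}  "b"  orig:{S}
  [2..2]={T0}  "a"  orig:{}
  [0..1]={A,B,S}  "ab"
  [1..2]={B,C,S}  "ba"
  [0..2]={S}  "aba"

S ∈ T[0,2] ⇒ YES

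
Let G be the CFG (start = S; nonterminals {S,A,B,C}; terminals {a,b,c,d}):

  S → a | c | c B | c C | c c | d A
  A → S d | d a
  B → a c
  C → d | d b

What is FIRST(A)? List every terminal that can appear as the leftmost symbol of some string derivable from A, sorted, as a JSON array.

FIRST sets, iterate to fixpoint:
pass 1:
  A via A→d a: +{d}
  B via B→a c: +{a}
  C via C→d: +{d}
  S via S→a: +{a}
  S via S→c: +{c}
  S via S→d A: +{d}
  FIRST[S]={a,c,d}  FIRST[A]={d}  FIRST[B]={a}  FIRST[C]={d}
pass 2:
  A via A→S d: +{a,c}
  FIRST[S]={a,c,d}  FIRST[A]={a,c,d}  FIRST[B]={a}  FIRST[C]={d}
pass 3: (no change)
  FIRST[S]={a,c,d}  FIRST[A]={a,c,d}  FIRST[B]={a}  FIRST[C]={d}

FIRST(A) = ["a", "c", "d"]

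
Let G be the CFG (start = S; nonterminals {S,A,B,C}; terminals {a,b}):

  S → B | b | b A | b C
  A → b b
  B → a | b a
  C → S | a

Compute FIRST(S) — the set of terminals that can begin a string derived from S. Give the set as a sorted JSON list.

Compute FIRST by fixpoint:
round 1:
  A via A→b b: +{b}
  B via B→a: +{a}
  B via B→b a: +{b}
  C via C→a: +{a}
  S via S→B: +{a,b}
  S: {a,b}  A: {b}  B: {a,b}  C: {a}
round 2:
  C via C→S: +{b}
  S: {a,b}  A: {b}  B: {a,b}  C: {a,b}
round 3: done
  S: {a,b}  A: {b}  B: {a,b}  C: {a,b}

FIRST(S) = ["a", "b"]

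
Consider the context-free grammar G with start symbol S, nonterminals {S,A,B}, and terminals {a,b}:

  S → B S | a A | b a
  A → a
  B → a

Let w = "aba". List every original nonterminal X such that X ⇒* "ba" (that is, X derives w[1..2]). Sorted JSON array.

CNF form of G:
  S -> B S | T0 A | T1 T0
  A -> a
  B -> a
  T0 -> a
  T1 -> b

Fill CYK table bottom-up (cells [i..j] with 1 ≤ i ≤ j ≤ 2 only):
  T[1,1] 'b' = {T1}  orig:{}
  T[2,2] 'a' = {A,B,T0}  orig:{A,B}
  T[1,2] 'ba' = {S}

Original NTs in T[1,2] deriving "ba": ["S"]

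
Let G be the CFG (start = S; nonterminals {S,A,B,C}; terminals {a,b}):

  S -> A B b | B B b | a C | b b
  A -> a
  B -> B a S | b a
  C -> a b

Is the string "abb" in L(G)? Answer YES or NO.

Convert to CNF:
  S -> A X3 | B X4 | T0 C | T1 T1
  A -> a
  B -> B X2 | T1 T0
  C -> T0 T1
  T0 -> a
  T1 -> b
  X2 -> T0 S
  X3 -> B T1
  X4 -> B T1

CYK table (by increasing span):
  cell(0,0) a: {A,T0}  orig:{A}
  cell(1,1) b: {T1}  orig:{}
  cell(2,2) b: {T1}  orig:{}
  cell(0,1) ab: {C}
  cell(1,2) bb: {S}
  cell(0,2) abb: {X2}  orig:{}

S ∉ T[0,2] ⇒ NO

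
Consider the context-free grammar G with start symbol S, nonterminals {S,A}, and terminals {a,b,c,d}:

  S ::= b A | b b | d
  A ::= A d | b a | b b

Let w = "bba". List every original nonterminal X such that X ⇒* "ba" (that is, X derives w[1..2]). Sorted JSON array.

CNF form of G:
  S -> T1 A | T1 T1 | d
  A -> A T0 | T1 T1 | T1 T2
  T0 -> d
  T1 -> b
  T2 -> a

CYK table (by increasing span), restricted to cells inside w[1..2]:
  [1..1]={T1}  "b"  orig:{}
  [2..2]={T2}  "a"  orig:{}
  [1..2]={A}  "ba"

Original NTs in T[1,2] deriving "ba": ["A"]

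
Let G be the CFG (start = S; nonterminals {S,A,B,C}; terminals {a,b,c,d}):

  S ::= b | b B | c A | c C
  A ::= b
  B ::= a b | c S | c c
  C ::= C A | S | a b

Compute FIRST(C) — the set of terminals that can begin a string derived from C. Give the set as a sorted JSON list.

Compute FIRST by fixpoint:
iter 1:
  A via A→b: +{b}
  B via B→a b: +{a}
  B via B→c S: +{c}
  C via C→a b: +{a}
  S via S→b: +{b}
  S via S→c A: +{c}
  S: {b,c}  A: {b}  B: {a,c}  C: {a}
iter 2:
  C via C→S: +{b,c}
  S: {b,c}  A: {b}  B: {a,c}  C: {a,b,c}
iter 3: — fixpoint
  S: {b,c}  A: {b}  B: {a,c}  C: {a,b,c}

FIRST(C) = ["a", "b", "c"]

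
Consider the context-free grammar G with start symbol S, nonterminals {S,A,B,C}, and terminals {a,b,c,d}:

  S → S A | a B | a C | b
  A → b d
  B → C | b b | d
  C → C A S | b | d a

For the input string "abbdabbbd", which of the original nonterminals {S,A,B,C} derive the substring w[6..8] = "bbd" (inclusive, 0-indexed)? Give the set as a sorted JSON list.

Convert to CNF:
  S -> S A | T2 B | T2 C | b
  A -> T0 T1
  B -> C X3 | T0 T0 | T1 T2 | b | d
  C -> C X4 | T1 T2 | b
  T0 -> b
  T1 -> d
  T2 -> a
  X3 -> A S
  X4 -> A S

CYK table (by increasing span), restricted to cells inside w[6..8]:
  cell(6,6) b: {B,C,S,T0}  orig:{B,C,S}
  cell(7,7) b: {B,C,S,T0}  orig:{B,C,S}
  cell(8,8) d: {B,T1}  orig:{B}
  cell(6,7) bb: {B}
  cell(7,8) bd: {A}
  cell(6,8) bbd: {S}

Original NTs in T[6,8] deriving "bbd": ["S"]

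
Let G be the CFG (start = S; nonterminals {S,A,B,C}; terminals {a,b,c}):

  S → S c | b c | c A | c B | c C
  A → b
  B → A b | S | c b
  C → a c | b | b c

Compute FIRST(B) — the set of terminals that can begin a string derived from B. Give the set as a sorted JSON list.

Compute FIRST by fixpoint:
[1]
  A via A→b: +{b}
  B via B→A b: +{b}
  B via B→c b: +{c}
  C via C→a c: +{a}
  C via C→b: +{b}
  S via S→b c: +{b}
  S via S→c A: +{c}
  FIRST[S]={b,c}  FIRST[A]={b}  FIRST[B]={b,c}  FIRST[C]={a,b}
[2] (no change)
  FIRST[S]={b,c}  FIRST[A]={b}  FIRST[B]={b,c}  FIRST[C]={a,b}

FIRST(B) = ["b", "c"]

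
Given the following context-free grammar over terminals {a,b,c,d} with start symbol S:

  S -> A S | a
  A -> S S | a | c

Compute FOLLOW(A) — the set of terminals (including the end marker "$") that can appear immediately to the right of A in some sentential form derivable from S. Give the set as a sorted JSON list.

FIRST sets, iterate to fixpoint:
[1]
  A via A→a: +{a}
  A via A→c: +{c}
  S via S→A S: +{a,c}
  FIRST[S]={a,c}  FIRST[A]={a,c}
[2] (no change)
  FIRST[S]={a,c}  FIRST[A]={a,c}

FOLLOW sets:
seed FOLLOW(S) with $
iter 1:
  A→S S: FOLLOW(S) ⊇ FIRST(S) = {a,c}; new: +{a,c}
  S→A S: FOLLOW(A) ⊇ FIRST(S) = {a,c}; new: +{a,c}
  FOLLOW(S)={$,a,c}  FOLLOW(A)={a,c}
iter 2: — fixpoint
  FOLLOW(S)={$,a,c}  FOLLOW(A)={a,c}

FOLLOW(A) = ["a", "c"]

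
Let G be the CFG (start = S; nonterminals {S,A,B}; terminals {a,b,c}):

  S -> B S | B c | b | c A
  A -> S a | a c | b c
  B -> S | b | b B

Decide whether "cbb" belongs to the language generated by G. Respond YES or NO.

CNF form of G:
  S -> B S | B T1 | T1 A | b
  A -> S T0 | T0 T1 | T2 T1
  B -> B S | B T1 | T1 A | T2 B | b
  T0 -> a
  T1 -> c
  T2 -> b

Fill CYK table bottom-up:
  cell(0,0) c: {T1}  orig:{}
  cell(1,1) b: {B,S,T2}  orig:{B,S}
  cell(2,2) b: {B,S,T2}  orig:{B,S}
  cell(0,1) cb: ∅
  cell(1,2) bb: {B,S}
  cell(0,2) cbb: ∅

S ∉ T[0,2] ⇒ NO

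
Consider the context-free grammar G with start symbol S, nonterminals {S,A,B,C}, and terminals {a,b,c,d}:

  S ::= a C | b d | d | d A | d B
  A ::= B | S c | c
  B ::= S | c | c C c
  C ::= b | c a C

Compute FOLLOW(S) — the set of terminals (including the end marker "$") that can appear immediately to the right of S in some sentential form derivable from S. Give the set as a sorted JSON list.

FIRST sets, iterate to fixpoint:
iter 1:
  A via A→c: +{c}
  B via B→c: +{c}
  C via C→b: +{b}
  C via C→c a C: +{c}
  S via S→a C: +{a}
  S via S→b d: +{b}
  S via S→d: +{d}
  S: {a,b,d}  A: {c}  B: {c}  C: {b,c}
iter 2:
  A via A→S c: +{a,b,d}
  B via B→S: +{a,b,d}
  S: {a,b,d}  A: {a,b,c,d}  B: {a,b,c,d}  C: {b,c}
iter 3: — fixpoint
  S: {a,b,d}  A: {a,b,c,d}  B: {a,b,c,d}  C: {b,c}

FOLLOW sets:
FOLLOW(S) := {$}
pass 1:
  A→S c: FOLLOW(S) ⊇ FIRST(c) = {c}; new: +{c}
  B→c C c: FOLLOW(C) ⊇ FIRST(c) = {c}; new: +{c}
  S→a C: FOLLOW(C) ⊇ FOLLOW(S) ⊇ {$,c}; new: +{$}
  S→d A: FOLLOW(A) ⊇ FOLLOW(S) ⊇ {$,c}; new: +{$,c}
  S→d B: FOLLOW(B) ⊇ FOLLOW(S) ⊇ {$,c}; new: +{$,c}
  S: {$,c}  A: {$,c}  B: {$,c}  C: {$,c}
pass 2: — fixpoint
  S: {$,c}  A: {$,c}  B: {$,c}  C: {$,c}

FOLLOW(S) = ["$", "c"]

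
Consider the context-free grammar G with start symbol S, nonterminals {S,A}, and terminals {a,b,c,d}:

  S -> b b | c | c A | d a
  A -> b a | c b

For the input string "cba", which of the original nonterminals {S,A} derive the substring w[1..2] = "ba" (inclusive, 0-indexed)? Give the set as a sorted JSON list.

CNF form of G:
  S -> T0 T0 | T2 A | T3 T1 | c
  A -> T0 T1 | T2 T0
  T0 -> b
  T1 -> a
  T2 -> c
  T3 -> d

CYK table (by increasing span) (cells [i..j] with 1 ≤ i ≤ j ≤ 2 only):
  cell(1,1) b: {T0}  orig:{}
  cell(2,2) a: {T1}  orig:{}
  cell(1,2) ba: {A}

Original NTs in T[1,2] deriving "ba": ["A"]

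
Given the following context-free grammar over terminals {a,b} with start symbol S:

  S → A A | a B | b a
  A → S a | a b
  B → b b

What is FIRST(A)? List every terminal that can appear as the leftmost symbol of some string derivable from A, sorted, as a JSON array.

FIRST sets, iterate to fixpoint:
[1]
  A via A→a b: +{a}
  B via B→b b: +{b}
  S via S→A A: +{a}
  S via S→b a: +{b}
  S: {a,b}  A: {a}  B: {b}
[2]
  A via A→S a: +{b}
  S: {a,b}  A: {a,b}  B: {b}
[3] — fixpoint
  S: {a,b}  A: {a,b}  B: {b}

FIRST(A) = ["a", "b"]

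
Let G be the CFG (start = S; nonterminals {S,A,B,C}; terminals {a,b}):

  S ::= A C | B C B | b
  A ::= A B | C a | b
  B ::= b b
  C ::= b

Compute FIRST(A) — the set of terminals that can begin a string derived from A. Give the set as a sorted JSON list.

FIRST iteration:
iter 1:
  A via A→b: +{b}
  B via B→b b: +{b}
  C via C→b: +{b}
  S via S→A C: +{b}
  FIRST[S]={b}  FIRST[A]={b}  FIRST[B]={b}  FIRST[C]={b}
iter 2: (stable)
  FIRST[S]={b}  FIRST[A]={b}  FIRST[B]={b}  FIRST[C]={b}

FIRST(A) = ["b"]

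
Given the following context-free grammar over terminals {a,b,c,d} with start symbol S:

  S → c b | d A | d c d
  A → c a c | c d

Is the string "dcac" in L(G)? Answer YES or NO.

Convert to CNF:
  S -> T0 T3 | T2 A | T2 X5
  A -> T0 T2 | T0 X4
  T0 -> c
  T1 -> a
  T2 -> d
  T3 -> b
  X4 -> T1 T0
  X5 -> T0 T2

Fill CYK table bottom-up:
  T[0,0] 'd' = {T2}  orig:{}
  T[1,1] 'c' = {T0}  orig:{}
  T[2,2] 'a' = {T1}  orig:{}
  T[3,3] 'c' = {T0}  orig:{}
  T[0,1] 'dc' = ∅
  T[1,2] 'ca' = ∅
  T[2,3] 'ac' = {X4}  orig:{}
  T[0,2] 'dca' = ∅
  T[1,3] 'cac' = {A}
  T[0,3] 'dcac' = {S}

S ∈ T[0,3] ⇒ YES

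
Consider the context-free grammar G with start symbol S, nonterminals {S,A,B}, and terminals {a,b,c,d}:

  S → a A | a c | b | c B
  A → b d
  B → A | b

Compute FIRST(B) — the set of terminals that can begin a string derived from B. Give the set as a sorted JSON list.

Compute FIRST by fixpoint:
round 1:
  A via A→b d: +{b}
  B via B→A: +{b}
  S via S→a A: +{a}
  S via S→b: +{b}
  S via S→c B: +{c}
  FIRST[S]={a,b,c}  FIRST[A]={b}  FIRST[B]={b}
round 2: — fixpoint
  FIRST[S]={a,b,c}  FIRST[A]={b}  FIRST[B]={b}

FIRST(B) = ["b"]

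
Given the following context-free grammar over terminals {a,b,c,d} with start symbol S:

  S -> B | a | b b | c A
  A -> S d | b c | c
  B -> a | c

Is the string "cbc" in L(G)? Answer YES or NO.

Convert to CNF:
  S -> T1 T1 | T2 A | a | c
  A -> S T0 | T1 T2 | c
  B -> a | c
  T0 -> d
  T1 -> b
  T2 -> c

CYK table (by increasing span):
  T[0,0] 'c' = {A,B,S,T2}  orig:{A,B,S}
  T[1,1] 'b' = {T1}  orig:{}
  T[2,2] 'c' = {A,B,S,T2}  orig:{A,B,S}
  T[0,1] 'cb' = ∅
  T[1,2] 'bc' = {A}
  T[0,2] 'cbc' = {S}

S ∈ T[0,2] ⇒ YES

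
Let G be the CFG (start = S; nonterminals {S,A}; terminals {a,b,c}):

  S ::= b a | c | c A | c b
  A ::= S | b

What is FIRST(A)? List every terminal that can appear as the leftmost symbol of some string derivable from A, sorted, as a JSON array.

FIRST iteration:
pass 1:
  A via A→b: +{b}
  S via S→b a: +{b}
  S via S→c: +{c}
  S: {b,c}  A: {b}
pass 2:
  A via A→S: +{c}
  S: {b,c}  A: {b,c}
pass 3: done
  S: {b,c}  A: {b,c}

FIRST(A) = ["b", "c"]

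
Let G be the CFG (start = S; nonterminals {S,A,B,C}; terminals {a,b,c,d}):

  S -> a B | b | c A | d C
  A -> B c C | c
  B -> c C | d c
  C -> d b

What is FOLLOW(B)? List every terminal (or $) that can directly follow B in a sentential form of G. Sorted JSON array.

FIRST sets, iterate to fixpoint:
pass 1:
  A via A→c: +{c}
  B via B→c C: +{c}
  B via B→d c: +{d}
  C via C→d b: +{d}
  S via S→a B: +{a}
  S via S→b: +{b}
  S via S→c A: +{c}
  S via S→d C: +{d}
  FIRST[S]={a,b,c,d}  FIRST[A]={c}  FIRST[B]={c,d}  FIRST[C]={d}
pass 2:
  A via A→B c C: +{d}
  FIRST[S]={a,b,c,d}  FIRST[A]={c,d}  FIRST[B]={c,d}  FIRST[C]={d}
pass 3: done
  FIRST[S]={a,b,c,d}  FIRST[A]={c,d}  FIRST[B]={c,d}  FIRST[C]={d}

Compute FOLLOW by fixpoint:
initialize: $ ∈ FOLLOW(S)
[1]
  A→B c C: FOLLOW(B) ⊇ FIRST(c) = {c}; new: +{c}
  B→c C: FOLLOW(C) ⊇ FOLLOW(B) ⊇ {c}; new: +{c}
  S→a B: FOLLOW(B) ⊇ FOLLOW(S) ⊇ {$}; new: +{$}
  S→c A: FOLLOW(A) ⊇ FOLLOW(S) ⊇ {$}; new: +{$}
  S→d C: FOLLOW(C) ⊇ FOLLOW(S) ⊇ {$}; new: +{$}
  FOLLOW(S)={$}  FOLLOW(A)={$}  FOLLOW(B)={$,c}  FOLLOW(C)={$,c}
[2] — fixpoint
  FOLLOW(S)={$}  FOLLOW(A)={$}  FOLLOW(B)={$,c}  FOLLOW(C)={$,c}

FOLLOW(B) = ["$", "c"]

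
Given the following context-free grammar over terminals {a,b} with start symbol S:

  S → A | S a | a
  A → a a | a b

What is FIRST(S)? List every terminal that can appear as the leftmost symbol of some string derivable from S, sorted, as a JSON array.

FIRST iteration:
iter 1:
  A via A→a a: +{a}
  S via S→A: +{a}
  S: {a}  A: {a}
iter 2: done
  S: {a}  A: {a}

FIRST(S) = ["a"]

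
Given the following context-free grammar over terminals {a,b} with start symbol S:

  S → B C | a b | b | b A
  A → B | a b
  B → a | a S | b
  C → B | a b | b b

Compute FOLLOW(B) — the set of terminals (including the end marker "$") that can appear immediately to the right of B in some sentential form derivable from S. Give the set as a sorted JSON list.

FIRST iteration:
iter 1:
  A via A→a b: +{a}
  B via B→a: +{a}
  B via B→b: +{b}
  C via C→B: +{a,b}
  S via S→B C: +{a,b}
  FIRST[S]={a,b}  FIRST[A]={a}  FIRST[B]={a,b}  FIRST[C]={a,b}
iter 2:
  A via A→B: +{b}
  FIRST[S]={a,b}  FIRST[A]={a,b}  FIRST[B]={a,b}  FIRST[C]={a,b}
iter 3: (stable)
  FIRST[S]={a,b}  FIRST[A]={a,b}  FIRST[B]={a,b}  FIRST[C]={a,b}

Compute FOLLOW by fixpoint:
initialize: $ ∈ FOLLOW(S)
pass 1:
  S→B C: FOLLOW(B) ⊇ FIRST(C) = {a,b}; new: +{a,b}
  S→B C: FOLLOW(C) ⊇ FOLLOW(S) ⊇ {$}; new: +{$}
  S→b A: FOLLOW(A) ⊇ FOLLOW(S) ⊇ {$}; new: +{$}
  FOLLOW[S]={$}  FOLLOW[A]={$}  FOLLOW[B]={a,b}  FOLLOW[C]={$}
pass 2:
  A→B: FOLLOW(B) ⊇ FOLLOW(A) ⊇ {$}; new: +{$}
  B→a S: FOLLOW(S) ⊇ FOLLOW(B) ⊇ {$,a,b}; new: +{a,b}
  S→B C: FOLLOW(C) ⊇ FOLLOW(S) ⊇ {$,a,b}; new: +{a,b}
  S→b A: FOLLOW(A) ⊇ FOLLOW(S) ⊇ {$,a,b}; new: +{a,b}
  FOLLOW[S]={$,a,b}  FOLLOW[A]={$,a,b}  FOLLOW[B]={$,a,b}  FOLLOW[C]={$,a,b}
pass 3: (stable)
  FOLLOW[S]={$,a,b}  FOLLOW[A]={$,a,b}  FOLLOW[B]={$,a,b}  FOLLOW[C]={$,a,b}

FOLLOW(B) = ["$", "a", "b"]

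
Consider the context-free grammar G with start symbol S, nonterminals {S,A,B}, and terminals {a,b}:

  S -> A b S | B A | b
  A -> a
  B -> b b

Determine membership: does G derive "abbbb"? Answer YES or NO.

Convert to CNF:
  S -> A X1 | B A | b
  A -> a
  B -> T0 T0
  T0 -> b
  X1 -> T0 S

CYK fill:
  T[0,0] 'a' = {A}
  T[1,1] 'b' = {S,T0}  orig:{S}
  T[2,2] 'b' = {S,T0}  orig:{S}
  T[3,3] 'b' = {S,T0}  orig:{S}
  T[4,4] 'b' = {S,T0}  orig:{S}
  T[0,1] 'ab' = ∅
  T[1,2] 'bb' = {B,X1}  orig:{B}
  T[2,3] 'bb' = {B,X1}  orig:{B}
  T[3,4] 'bb' = {B,X1}  orig:{B}
  T[0,2] 'abb' = {S}
  T[1,3] 'bbb' = ∅
  T[2,4] 'bbb' = ∅
  T[0,3] 'abbb' = ∅
  T[1,4] 'bbbb' = ∅
  T[0,4] 'abbbb' = ∅

S ∉ T[0,4] ⇒ NO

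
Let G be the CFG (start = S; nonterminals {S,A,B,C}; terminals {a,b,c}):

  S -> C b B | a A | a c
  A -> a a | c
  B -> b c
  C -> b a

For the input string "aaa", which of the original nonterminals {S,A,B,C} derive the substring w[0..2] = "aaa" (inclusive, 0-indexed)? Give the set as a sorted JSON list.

CNF form of G:
  S -> C X3 | T0 A | T0 T2
  A -> T0 T0 | c
  B -> T1 T2
  C -> T1 T0
  T0 -> a
  T1 -> b
  T2 -> c
  X3 -> T1 B

CYK table (by increasing span) — only the sub-triangle for w[0..2]:
  [0..0]={T0}  "a"  orig:{}
  [1..1]={T0}  "a"  orig:{}
  [2..2]={T0}  "a"  orig:{}
  [0..1]={A}  "aa"
  [1..2]={A}  "aa"
  [0..2]={S}  "aaa"

Original NTs in T[0,2] deriving "aaa": ["S"]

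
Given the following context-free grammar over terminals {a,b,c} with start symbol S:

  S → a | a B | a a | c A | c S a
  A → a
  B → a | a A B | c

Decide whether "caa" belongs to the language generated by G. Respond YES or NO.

CNF form of G:
  S -> T0 B | T0 T0 | T1 A | T1 X3 | a
  A -> a
  B -> T0 X2 | a | c
  T0 -> a
  T1 -> c
  X2 -> A B
  X3 -> S T0

CYK table (by increasing span):
  T[0,0] 'c' = {B,T1}  orig:{B}
  T[1,1] 'a' = {A,B,S,T0}  orig:{A,B,S}
  T[2,2] 'a' = {A,B,S,T0}  orig:{A,B,S}
  T[0,1] 'ca' = {S}
  T[1,2] 'aa' = {S,X2,X3}  orig:{S}
  T[0,2] 'caa' = {S,X3}  orig:{S}

S ∈ T[0,2] ⇒ YES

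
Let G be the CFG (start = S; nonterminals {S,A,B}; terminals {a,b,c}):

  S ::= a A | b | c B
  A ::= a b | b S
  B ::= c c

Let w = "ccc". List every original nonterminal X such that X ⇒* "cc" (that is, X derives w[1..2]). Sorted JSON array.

Convert to CNF:
  S -> T0 A | T2 B | b
  A -> T0 T1 | T1 S
  B -> T2 T2
  T0 -> a
  T1 -> b
  T2 -> c

Fill CYK table bottom-up — only the sub-triangle for w[1..2]:
  [1..1]={T2}  "c"  orig:{}
  [2..2]={T2}  "c"  orig:{}
  [1..2]={B}  "cc"

Original NTs in T[1,2] deriving "cc": ["B"]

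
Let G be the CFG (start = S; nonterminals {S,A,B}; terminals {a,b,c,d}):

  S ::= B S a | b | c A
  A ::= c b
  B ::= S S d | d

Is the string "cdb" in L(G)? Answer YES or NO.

Convert to CNF:
  S -> B X5 | T0 A | b
  A -> T0 T1
  B -> S X4 | d
  T0 -> c
  T1 -> b
  T2 -> d
  T3 -> a
  X4 -> S T2
  X5 -> S T3

CYK table (by increasing span):
  T[0,0] 'c' = {T0}  orig:{}
  T[1,1] 'd' = {B,T2}  orig:{B}
  T[2,2] 'b' = {S,T1}  orig:{S}
  T[0,1] 'cd' = ∅
  T[1,2] 'db' = ∅
  T[0,2] 'cdb' = ∅

S ∉ T[0,2] ⇒ NO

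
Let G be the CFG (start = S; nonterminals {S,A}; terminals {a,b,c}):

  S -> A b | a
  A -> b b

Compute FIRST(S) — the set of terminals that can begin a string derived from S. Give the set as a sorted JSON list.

FIRST sets, iterate to fixpoint:
round 1:
  A via A→b b: +{b}
  S via S→A b: +{b}
  S via S→a: +{a}
  S: {a,b}  A: {b}
round 2: done
  S: {a,b}  A: {b}

FIRST(S) = ["a", "b"]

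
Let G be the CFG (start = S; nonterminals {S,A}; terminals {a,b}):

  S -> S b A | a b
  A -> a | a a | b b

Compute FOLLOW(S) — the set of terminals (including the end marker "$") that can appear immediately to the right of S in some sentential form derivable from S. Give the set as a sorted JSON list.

FIRST iteration:
round 1:
  A via A→a: +{a}
  A via A→b b: +{b}
  S via S→a b: +{a}
  S: {a}  A: {a,b}
round 2: — fixpoint
  S: {a}  A: {a,b}

FOLLOW iteration:
initialize: $ ∈ FOLLOW(S)
iter 1:
  S→S b A: FOLLOW(S) ⊇ FIRST(b) = {b}; new: +{b}
  S→S b A: FOLLOW(A) ⊇ FOLLOW(S) ⊇ {$,b}; new: +{$,b}
  S: {$,b}  A: {$,b}
iter 2: (stable)
  S: {$,b}  A: {$,b}

FOLLOW(S) = ["$", "b"]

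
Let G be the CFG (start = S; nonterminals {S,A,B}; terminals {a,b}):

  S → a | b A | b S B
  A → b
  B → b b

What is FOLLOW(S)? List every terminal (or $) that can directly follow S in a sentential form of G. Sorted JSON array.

Compute FIRST by fixpoint:
pass 1:
  A via A→b: +{b}
  B via B→b b: +{b}
  S via S→a: +{a}
  S via S→b A: +{b}
  FIRST(S)={a,b}  FIRST(A)={b}  FIRST(B)={b}
pass 2: (no change)
  FIRST(S)={a,b}  FIRST(A)={b}  FIRST(B)={b}

FOLLOW iteration:
FOLLOW(S) := {$}
pass 1:
  S→b A: FOLLOW(A) ⊇ FOLLOW(S) ⊇ {$}; new: +{$}
  S→b S B: FOLLOW(S) ⊇ FIRST(B) = {b}; new: +{b}
  S→b S B: FOLLOW(B) ⊇ FOLLOW(S) ⊇ {$,b}; new: +{$,b}
  FOLLOW(S)={$,b}  FOLLOW(A)={$}  FOLLOW(B)={$,b}
pass 2:
  S→b A: FOLLOW(A) ⊇ FOLLOW(S) ⊇ {$,b}; new: +{b}
  FOLLOW(S)={$,b}  FOLLOW(A)={$,b}  FOLLOW(B)={$,b}
pass 3: done
  FOLLOW(S)={$,b}  FOLLOW(A)={$,b}  FOLLOW(B)={$,b}

FOLLOW(S) = ["$", "b"]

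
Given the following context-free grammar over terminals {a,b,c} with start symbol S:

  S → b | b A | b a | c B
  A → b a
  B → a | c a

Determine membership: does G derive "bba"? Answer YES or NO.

CNF form of G:
  S -> T0 A | T0 T1 | T2 B | b
  A -> T0 T1
  B -> T2 T1 | a
  T0 -> b
  T1 -> a
  T2 -> c

CYK table (by increasing span):
  T[0,0] 'b' = {S,T0}  orig:{S}
  T[1,1] 'b' = {S,T0}  orig:{S}
  T[2,2] 'a' = {B,T1}  orig:{B}
  T[0,1] 'bb' = ∅
  T[1,2] 'ba' = {A,S}
  T[0,2] 'bba' = {S}

S ∈ T[0,2] ⇒ YES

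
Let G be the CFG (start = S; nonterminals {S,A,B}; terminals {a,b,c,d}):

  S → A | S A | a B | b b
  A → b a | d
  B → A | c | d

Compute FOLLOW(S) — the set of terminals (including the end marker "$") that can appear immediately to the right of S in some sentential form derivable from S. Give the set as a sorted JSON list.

FIRST sets, iterate to fixpoint:
[1]
  A via A→b a: +{b}
  A via A→d: +{d}
  B via B→A: +{b,d}
  B via B→c: +{c}
  S via S→A: +{b,d}
  S via S→a B: +{a}
  FIRST(S)={a,b,d}  FIRST(A)={b,d}  FIRST(B)={b,c,d}
[2] done
  FIRST(S)={a,b,d}  FIRST(A)={b,d}  FIRST(B)={b,c,d}

FOLLOW iteration:
seed FOLLOW(S) with $
[1]
  S→A: FOLLOW(A) ⊇ FOLLOW(S) ⊇ {$}; new: +{$}
  S→S A: FOLLOW(S) ⊇ FIRST(A) = {b,d}; new: +{b,d}
  S→S A: FOLLOW(A) ⊇ FOLLOW(S) ⊇ {$,b,d}; new: +{b,d}
  S→a B: FOLLOW(B) ⊇ FOLLOW(S) ⊇ {$,b,d}; new: +{$,b,d}
  S: {$,b,d}  A: {$,b,d}  B: {$,b,d}
[2] (stable)
  S: {$,b,d}  A: {$,b,d}  B: {$,b,d}

FOLLOW(S) = ["$", "b", "d"]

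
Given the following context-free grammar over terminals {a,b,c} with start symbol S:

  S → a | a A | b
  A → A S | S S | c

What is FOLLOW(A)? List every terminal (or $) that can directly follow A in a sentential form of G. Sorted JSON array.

Compute FIRST by fixpoint:
pass 1:
  A via A→c: +{c}
  S via S→a: +{a}
  S via S→b: +{b}
  FIRST[S]={a,b}  FIRST[A]={c}
pass 2:
  A via A→S S: +{a,b}
  FIRST[S]={a,b}  FIRST[A]={a,b,c}
pass 3: — fixpoint
  FIRST[S]={a,b}  FIRST[A]={a,b,c}

FOLLOW sets:
FOLLOW(S) := {$}
iter 1:
  A→A S: FOLLOW(A) ⊇ FIRST(S) = {a,b}; new: +{a,b}
  A→A S: FOLLOW(S) ⊇ FOLLOW(A) ⊇ {a,b}; new: +{a,b}
  S→a A: FOLLOW(A) ⊇ FOLLOW(S) ⊇ {$,a,b}; new: +{$}
  S: {$,a,b}  A: {$,a,b}
iter 2: (no change)
  S: {$,a,b}  A: {$,a,b}

FOLLOW(A) = ["$", "a", "b"]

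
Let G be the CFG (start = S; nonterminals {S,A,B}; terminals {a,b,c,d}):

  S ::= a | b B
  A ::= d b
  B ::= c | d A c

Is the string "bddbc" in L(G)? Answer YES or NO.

CNF form of G:
  S -> T1 B | a
  A -> T0 T1
  B -> T0 X3 | c
  T0 -> d
  T1 -> b
  T2 -> c
  X3 -> A T2

Fill CYK table bottom-up:
  [0..0]={T1}  "b"  orig:{}
  [1..1]={T0}  "d"  orig:{}
  [2..2]={T0}  "d"  orig:{}
  [3..3]={T1}  "b"  orig:{}
  [4..4]={B,T2}  "c"  orig:{B}
  [0..1]=∅  "bd"
  [1..2]=∅  "dd"
  [2..3]={A}  "db"
  [3..4]={S}  "bc"
  [0..2]=∅  "bdd"
  [1..3]=∅  "ddb"
  [2..4]={X3}  "dbc"  orig:{}
  [0..3]=∅  "bddb"
  [1..4]={B}  "ddbc"
  [0..4]={S}  "bddbc"

S ∈ T[0,4] ⇒ YES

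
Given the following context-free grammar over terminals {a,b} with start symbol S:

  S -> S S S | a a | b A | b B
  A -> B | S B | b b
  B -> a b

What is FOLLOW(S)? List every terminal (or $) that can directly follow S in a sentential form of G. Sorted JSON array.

FIRST iteration:
round 1:
  A via A→b b: +{b}
  B via B→a b: +{a}
  S via S→a a: +{a}
  S via S→b A: +{b}
  FIRST[S]={a,b}  FIRST[A]={b}  FIRST[B]={a}
round 2:
  A via A→B: +{a}
  FIRST[S]={a,b}  FIRST[A]={a,b}  FIRST[B]={a}
round 3: — fixpoint
  FIRST[S]={a,b}  FIRST[A]={a,b}  FIRST[B]={a}

FOLLOW iteration:
seed FOLLOW(S) with $
round 1:
  A→S B: FOLLOW(S) ⊇ FIRST(B) = {a}; new: +{a}
  S→S S S: FOLLOW(S) ⊇ FIRST(S) = {a,b}; new: +{b}
  S→b A: FOLLOW(A) ⊇ FOLLOW(S) ⊇ {$,a,b}; new: +{$,a,b}
  S→b B: FOLLOW(B) ⊇ FOLLOW(S) ⊇ {$,a,b}; new: +{$,a,b}
  FOLLOW[S]={$,a,b}  FOLLOW[A]={$,a,b}  FOLLOW[B]={$,a,b}
round 2: (stable)
  FOLLOW[S]={$,a,b}  FOLLOW[A]={$,a,b}  FOLLOW[B]={$,a,b}

FOLLOW(S) = ["$", "a", "b"]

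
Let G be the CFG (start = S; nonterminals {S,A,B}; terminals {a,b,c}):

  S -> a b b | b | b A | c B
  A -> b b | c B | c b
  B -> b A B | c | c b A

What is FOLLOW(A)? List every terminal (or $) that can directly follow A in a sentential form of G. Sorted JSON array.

Compute FIRST by fixpoint:
[1]
  A via A→b b: +{b}
  A via A→c B: +{c}
  B via B→b A B: +{b}
  B via B→c: +{c}
  S via S→a b b: +{a}
  S via S→b: +{b}
  S via S→c B: +{c}
  FIRST[S]={a,b,c}  FIRST[A]={b,c}  FIRST[B]={b,c}
[2] — fixpoint
  FIRST[S]={a,b,c}  FIRST[A]={b,c}  FIRST[B]={b,c}

FOLLOW sets:
seed FOLLOW(S) with $
round 1:
  B→b A B: FOLLOW(A) ⊇ FIRST(B) = {b,c}; new: +{b,c}
  S→b A: FOLLOW(A) ⊇ FOLLOW(S) ⊇ {$}; new: +{$}
  S→c B: FOLLOW(B) ⊇ FOLLOW(S) ⊇ {$}; new: +{$}
  FOLLOW[S]={$}  FOLLOW[A]={$,b,c}  FOLLOW[B]={$}
round 2:
  A→c B: FOLLOW(B) ⊇ FOLLOW(A) ⊇ {$,b,c}; new: +{b,c}
  FOLLOW[S]={$}  FOLLOW[A]={$,b,c}  FOLLOW[B]={$,b,c}
round 3: done
  FOLLOW[S]={$}  FOLLOW[A]={$,b,c}  FOLLOW[B]={$,b,c}

FOLLOW(A) = ["$", "b", "c"]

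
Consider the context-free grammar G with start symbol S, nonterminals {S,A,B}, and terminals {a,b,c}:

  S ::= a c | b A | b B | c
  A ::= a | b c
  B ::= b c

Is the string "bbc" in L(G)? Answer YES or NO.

Convert to CNF:
  S -> T0 A | T0 B | T2 T1 | c
  A -> T0 T1 | a
  B -> T0 T1
  T0 -> b
  T1 -> c
  T2 -> a

CYK fill:
  T[0,0] 'b' = {T0}  orig:{}
  T[1,1] 'b' = {T0}  orig:{}
  T[2,2] 'c' = {S,T1}  orig:{S}
  T[0,1] 'bb' = ∅
  T[1,2] 'bc' = {A,B}
  T[0,2] 'bbc' = {S}

S ∈ T[0,2] ⇒ YES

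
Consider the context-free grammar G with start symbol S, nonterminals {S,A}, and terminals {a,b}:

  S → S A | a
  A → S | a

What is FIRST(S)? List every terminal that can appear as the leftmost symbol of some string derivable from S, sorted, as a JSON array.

FIRST iteration:
pass 1:
  A via A→a: +{a}
  S via S→a: +{a}
  S: {a}  A: {a}
pass 2: (no change)
  S: {a}  A: {a}

FIRST(S) = ["a"]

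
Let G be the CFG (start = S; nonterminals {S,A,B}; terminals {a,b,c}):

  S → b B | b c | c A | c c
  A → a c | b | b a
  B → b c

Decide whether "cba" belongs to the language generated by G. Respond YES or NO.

Convert to CNF:
  S -> T1 A | T1 T1 | T2 B | T2 T1
  A -> T0 T1 | T2 T0 | b
  B -> T2 T1
  T0 -> a
  T1 -> c
  T2 -> b

CYK table (by increasing span):
  [0..0]={T1}  "c"  orig:{}
  [1..1]={A,T2}  "b"  orig:{A}
  [2..2]={T0}  "a"  orig:{}
  [0..1]={S}  "cb"
  [1..2]={A}  "ba"
  [0..2]={S}  "cba"

S ∈ T[0,2] ⇒ YES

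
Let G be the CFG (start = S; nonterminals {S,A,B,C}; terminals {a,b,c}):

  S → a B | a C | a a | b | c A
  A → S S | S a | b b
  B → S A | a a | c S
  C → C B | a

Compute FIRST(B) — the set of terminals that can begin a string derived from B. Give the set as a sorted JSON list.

FIRST iteration:
pass 1:
  A via A→b b: +{b}
  B via B→a a: +{a}
  B via B→c S: +{c}
  C via C→a: +{a}
  S via S→a B: +{a}
  S via S→b: +{b}
  S via S→c A: +{c}
  FIRST[S]={a,b,c}  FIRST[A]={b}  FIRST[B]={a,c}  FIRST[C]={a}
pass 2:
  A via A→S S: +{a,c}
  B via B→S A: +{b}
  FIRST[S]={a,b,c}  FIRST[A]={a,b,c}  FIRST[B]={a,b,c}  FIRST[C]={a}
pass 3: — fixpoint
  FIRST[S]={a,b,c}  FIRST[A]={a,b,c}  FIRST[B]={a,b,c}  FIRST[C]={a}

FIRST(B) = ["a", "b", "c"]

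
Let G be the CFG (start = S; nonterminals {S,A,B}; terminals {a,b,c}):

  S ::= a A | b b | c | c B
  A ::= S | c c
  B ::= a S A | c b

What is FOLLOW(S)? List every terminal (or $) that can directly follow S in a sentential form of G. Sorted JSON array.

Compute FIRST by fixpoint:
iter 1:
  A via A→c c: +{c}
  B via B→a S A: +{a}
  B via B→c b: +{c}
  S via S→a A: +{a}
  S via S→b b: +{b}
  S via S→c: +{c}
  FIRST[S]={a,b,c}  FIRST[A]={c}  FIRST[B]={a,c}
iter 2:
  A via A→S: +{a,b}
  FIRST[S]={a,b,c}  FIRST[A]={a,b,c}  FIRST[B]={a,c}
iter 3: (no change)
  FIRST[S]={a,b,c}  FIRST[A]={a,b,c}  FIRST[B]={a,c}

FOLLOW iteration:
initialize: $ ∈ FOLLOW(S)
[1]
  B→a S A: FOLLOW(S) ⊇ FIRST(A) = {a,b,c}; new: +{a,b,c}
  S→a A: FOLLOW(A) ⊇ FOLLOW(S) ⊇ {$,a,b,c}; new: +{$,a,b,c}
  S→c B: FOLLOW(B) ⊇ FOLLOW(S) ⊇ {$,a,b,c}; new: +{$,a,b,c}
  S: {$,a,b,c}  A: {$,a,b,c}  B: {$,a,b,c}
[2] (no change)
  S: {$,a,b,c}  A: {$,a,b,c}  B: {$,a,b,c}

FOLLOW(S) = ["$", "a", "b", "c"]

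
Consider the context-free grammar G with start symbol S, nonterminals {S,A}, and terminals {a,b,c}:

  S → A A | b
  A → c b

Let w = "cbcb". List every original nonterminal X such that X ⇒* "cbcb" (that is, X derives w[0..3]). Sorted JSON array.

CNF form of G:
  S -> A A | b
  A -> T0 T1
  T0 -> c
  T1 -> b

CYK table (by increasing span) — only the sub-triangle for w[0..3]:
  cell(0,0) c: {T0}  orig:{}
  cell(1,1) b: {S,T1}  orig:{S}
  cell(2,2) c: {T0}  orig:{}
  cell(3,3) b: {S,T1}  orig:{S}
  cell(0,1) cb: {A}
  cell(1,2) bc: ∅
  cell(2,3) cb: {A}
  cell(0,2) cbc: ∅
  cell(1,3) bcb: ∅
  cell(0,3) cbcb: {S}

Original NTs in T[0,3] deriving "cbcb": ["S"]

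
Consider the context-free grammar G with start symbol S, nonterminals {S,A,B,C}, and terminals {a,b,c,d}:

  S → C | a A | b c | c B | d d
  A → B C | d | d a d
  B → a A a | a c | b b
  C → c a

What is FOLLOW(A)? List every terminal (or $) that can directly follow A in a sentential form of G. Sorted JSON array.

Compute FIRST by fixpoint:
iter 1:
  A via A→d: +{d}
  B via B→a A a: +{a}
  B via B→b b: +{b}
  C via C→c a: +{c}
  S via S→C: +{c}
  S via S→a A: +{a}
  S via S→b c: +{b}
  S via S→d d: +{d}
  FIRST[S]={a,b,c,d}  FIRST[A]={d}  FIRST[B]={a,b}  FIRST[C]={c}
iter 2:
  A via A→B C: +{a,b}
  FIRST[S]={a,b,c,d}  FIRST[A]={a,b,d}  FIRST[B]={a,b}  FIRST[C]={c}
iter 3: (stable)
  FIRST[S]={a,b,c,d}  FIRST[A]={a,b,d}  FIRST[B]={a,b}  FIRST[C]={c}

FOLLOW sets:
seed FOLLOW(S) with $
iter 1:
  A→B C: FOLLOW(B) ⊇ FIRST(C) = {c}; new: +{c}
  B→a A a: FOLLOW(A) ⊇ FIRST(a) = {a}; new: +{a}
  S→C: FOLLOW(C) ⊇ FOLLOW(S) ⊇ {$}; new: +{$}
  S→a A: FOLLOW(A) ⊇ FOLLOW(S) ⊇ {$}; new: +{$}
  S→c B: FOLLOW(B) ⊇ FOLLOW(S) ⊇ {$}; new: +{$}
  FOLLOW[S]={$}  FOLLOW[A]={$,a}  FOLLOW[B]={$,c}  FOLLOW[C]={$}
iter 2:
  A→B C: FOLLOW(C) ⊇ FOLLOW(A) ⊇ {$,a}; new: +{a}
  FOLLOW[S]={$}  FOLLOW[A]={$,a}  FOLLOW[B]={$,c}  FOLLOW[C]={$,a}
iter 3: — fixpoint
  FOLLOW[S]={$}  FOLLOW[A]={$,a}  FOLLOW[B]={$,c}  FOLLOW[C]={$,a}

FOLLOW(A) = ["$", "a"]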